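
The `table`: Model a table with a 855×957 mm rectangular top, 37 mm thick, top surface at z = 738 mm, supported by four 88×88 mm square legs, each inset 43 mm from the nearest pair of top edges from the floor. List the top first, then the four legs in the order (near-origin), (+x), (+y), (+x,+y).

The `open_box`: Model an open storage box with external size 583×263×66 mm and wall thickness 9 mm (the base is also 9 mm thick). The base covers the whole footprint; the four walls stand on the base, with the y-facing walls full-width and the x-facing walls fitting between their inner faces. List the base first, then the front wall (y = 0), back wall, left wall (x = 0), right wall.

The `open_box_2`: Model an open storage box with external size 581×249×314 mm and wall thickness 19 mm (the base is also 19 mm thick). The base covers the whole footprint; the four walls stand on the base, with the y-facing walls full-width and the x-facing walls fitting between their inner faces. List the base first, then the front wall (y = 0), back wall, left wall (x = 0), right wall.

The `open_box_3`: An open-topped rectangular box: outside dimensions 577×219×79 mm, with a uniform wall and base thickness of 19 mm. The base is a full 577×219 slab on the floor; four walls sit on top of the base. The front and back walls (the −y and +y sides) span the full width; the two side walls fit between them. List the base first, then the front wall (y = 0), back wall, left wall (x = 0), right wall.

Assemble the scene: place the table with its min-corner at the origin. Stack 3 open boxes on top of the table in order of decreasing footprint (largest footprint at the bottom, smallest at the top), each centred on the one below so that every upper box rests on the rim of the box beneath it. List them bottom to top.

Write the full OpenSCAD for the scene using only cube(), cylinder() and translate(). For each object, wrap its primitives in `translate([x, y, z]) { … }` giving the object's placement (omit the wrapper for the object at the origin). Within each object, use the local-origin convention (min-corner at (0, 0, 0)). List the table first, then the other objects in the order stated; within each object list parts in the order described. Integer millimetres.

translate([0, 0, 701]) cube([855, 957, 37]);
translate([43, 43, 0]) cube([88, 88, 701]);
translate([724, 43, 0]) cube([88, 88, 701]);
translate([43, 826, 0]) cube([88, 88, 701]);
translate([724, 826, 0]) cube([88, 88, 701]);
translate([136, 347, 738]) {
  cube([583, 263, 9]);
  translate([0, 0, 9]) cube([583, 9, 57]);
  translate([0, 254, 9]) cube([583, 9, 57]);
  translate([0, 9, 9]) cube([9, 245, 57]);
  translate([574, 9, 9]) cube([9, 245, 57]);
}
translate([137, 354, 804]) {
  cube([581, 249, 19]);
  translate([0, 0, 19]) cube([581, 19, 295]);
  translate([0, 230, 19]) cube([581, 19, 295]);
  translate([0, 19, 19]) cube([19, 211, 295]);
  translate([562, 19, 19]) cube([19, 211, 295]);
}
translate([139, 369, 1118]) {
  cube([577, 219, 19]);
  translate([0, 0, 19]) cube([577, 19, 60]);
  translate([0, 200, 19]) cube([577, 19, 60]);
  translate([0, 19, 19]) cube([19, 181, 60]);
  translate([558, 19, 19]) cube([19, 181, 60]);
}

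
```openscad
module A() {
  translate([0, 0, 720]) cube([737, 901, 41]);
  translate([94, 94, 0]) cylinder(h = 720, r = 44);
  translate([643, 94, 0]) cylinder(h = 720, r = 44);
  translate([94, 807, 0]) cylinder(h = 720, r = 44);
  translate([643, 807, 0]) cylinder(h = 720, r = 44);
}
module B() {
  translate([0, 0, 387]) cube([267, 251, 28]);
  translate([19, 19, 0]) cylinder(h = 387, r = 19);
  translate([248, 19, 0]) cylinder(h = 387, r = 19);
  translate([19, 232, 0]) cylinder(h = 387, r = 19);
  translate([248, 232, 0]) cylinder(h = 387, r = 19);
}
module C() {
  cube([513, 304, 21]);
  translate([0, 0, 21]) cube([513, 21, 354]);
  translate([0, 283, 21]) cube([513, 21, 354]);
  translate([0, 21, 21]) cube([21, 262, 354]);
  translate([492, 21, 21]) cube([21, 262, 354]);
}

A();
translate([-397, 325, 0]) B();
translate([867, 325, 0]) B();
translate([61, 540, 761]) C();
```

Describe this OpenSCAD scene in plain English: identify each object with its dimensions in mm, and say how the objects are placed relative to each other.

A is a table: top 737 mm (x) × 901 mm (y), 41 mm thick, upper face at z = 761 mm, on four round legs of 88 mm diameter, each leg's bounding box inset 50 mm from the nearest pair of top edges, running from z = 0 to the bottom of the top.

B is a four-legged stool. The seat is a 267×251×28 mm slab whose top surface is at z = 415 mm; four round legs, each 38 mm in diameter, run from the floor (z = 0) to the underside of the seat, each leg's axis is inset half a diameter from the nearest pair of seat edges (so the leg's bounding box is flush with the corner).

C is an open storage box with external size 513×304×375 mm and wall thickness 21 mm (the base is also 21 mm thick). The base covers the whole footprint; the four walls stand on the base, with the y-facing walls full-width and the x-facing walls fitting between their inner faces.

Two stools sit around the table at the −x, +x sides. The open box is on top of the table.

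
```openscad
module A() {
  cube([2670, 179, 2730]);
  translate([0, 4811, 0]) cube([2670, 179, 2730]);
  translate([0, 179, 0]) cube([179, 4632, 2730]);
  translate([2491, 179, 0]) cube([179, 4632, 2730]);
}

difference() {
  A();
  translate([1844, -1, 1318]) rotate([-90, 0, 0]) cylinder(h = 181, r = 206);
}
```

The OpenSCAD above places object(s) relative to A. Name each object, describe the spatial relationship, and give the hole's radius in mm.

The subtracted cylinder has r = 206 mm.

A is a house frame. The house frame has a circular hole through its front wall. The hole's radius is 206 mm.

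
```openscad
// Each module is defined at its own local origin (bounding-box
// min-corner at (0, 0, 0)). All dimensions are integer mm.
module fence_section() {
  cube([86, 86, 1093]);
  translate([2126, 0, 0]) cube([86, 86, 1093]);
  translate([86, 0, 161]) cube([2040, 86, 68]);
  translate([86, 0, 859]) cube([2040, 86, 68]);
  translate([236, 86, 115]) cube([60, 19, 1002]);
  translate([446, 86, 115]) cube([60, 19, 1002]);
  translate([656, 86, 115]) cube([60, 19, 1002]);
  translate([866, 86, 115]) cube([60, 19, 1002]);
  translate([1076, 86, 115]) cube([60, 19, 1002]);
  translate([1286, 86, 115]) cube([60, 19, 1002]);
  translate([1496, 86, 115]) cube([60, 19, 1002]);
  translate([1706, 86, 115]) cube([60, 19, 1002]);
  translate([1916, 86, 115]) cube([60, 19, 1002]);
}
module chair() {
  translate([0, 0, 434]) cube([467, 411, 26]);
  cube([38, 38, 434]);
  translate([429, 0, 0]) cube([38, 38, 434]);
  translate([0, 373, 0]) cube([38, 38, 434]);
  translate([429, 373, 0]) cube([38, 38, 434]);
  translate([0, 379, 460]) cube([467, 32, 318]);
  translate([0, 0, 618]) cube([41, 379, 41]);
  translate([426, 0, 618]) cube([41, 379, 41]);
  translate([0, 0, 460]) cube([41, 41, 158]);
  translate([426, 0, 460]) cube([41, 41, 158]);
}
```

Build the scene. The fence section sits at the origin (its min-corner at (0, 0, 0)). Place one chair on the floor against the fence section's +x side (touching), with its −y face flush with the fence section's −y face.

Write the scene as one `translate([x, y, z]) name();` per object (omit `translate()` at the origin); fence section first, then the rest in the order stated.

fence_section();
translate([2212, 0, 0]) chair();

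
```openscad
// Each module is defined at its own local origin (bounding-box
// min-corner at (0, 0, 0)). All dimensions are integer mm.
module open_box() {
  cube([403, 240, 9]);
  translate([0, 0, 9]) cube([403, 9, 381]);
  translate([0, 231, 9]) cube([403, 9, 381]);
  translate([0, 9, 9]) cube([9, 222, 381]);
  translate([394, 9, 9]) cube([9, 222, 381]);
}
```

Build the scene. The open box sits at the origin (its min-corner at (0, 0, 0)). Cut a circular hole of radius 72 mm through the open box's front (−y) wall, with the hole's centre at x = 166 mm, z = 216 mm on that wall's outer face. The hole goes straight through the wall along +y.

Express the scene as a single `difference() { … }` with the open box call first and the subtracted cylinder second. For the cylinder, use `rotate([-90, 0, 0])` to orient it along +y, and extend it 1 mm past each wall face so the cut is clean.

difference() {
  open_box();
  translate([166, -1, 216]) rotate([-90, 0, 0]) cylinder(h = 11, r = 72);
}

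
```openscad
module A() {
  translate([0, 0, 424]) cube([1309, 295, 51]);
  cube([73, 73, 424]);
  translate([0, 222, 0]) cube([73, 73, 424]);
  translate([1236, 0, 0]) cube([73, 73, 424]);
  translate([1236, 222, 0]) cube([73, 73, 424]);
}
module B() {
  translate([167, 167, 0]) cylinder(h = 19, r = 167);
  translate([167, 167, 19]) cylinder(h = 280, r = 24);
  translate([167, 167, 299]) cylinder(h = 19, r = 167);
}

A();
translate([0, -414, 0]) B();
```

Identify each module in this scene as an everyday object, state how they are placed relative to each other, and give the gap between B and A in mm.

A is a bench. B is a spool. The spool is on the floor beside the bench on its −y side. The gap between the spool and the bench is 80 mm.

The spool's nearest face is 80 mm from the bench's −y face.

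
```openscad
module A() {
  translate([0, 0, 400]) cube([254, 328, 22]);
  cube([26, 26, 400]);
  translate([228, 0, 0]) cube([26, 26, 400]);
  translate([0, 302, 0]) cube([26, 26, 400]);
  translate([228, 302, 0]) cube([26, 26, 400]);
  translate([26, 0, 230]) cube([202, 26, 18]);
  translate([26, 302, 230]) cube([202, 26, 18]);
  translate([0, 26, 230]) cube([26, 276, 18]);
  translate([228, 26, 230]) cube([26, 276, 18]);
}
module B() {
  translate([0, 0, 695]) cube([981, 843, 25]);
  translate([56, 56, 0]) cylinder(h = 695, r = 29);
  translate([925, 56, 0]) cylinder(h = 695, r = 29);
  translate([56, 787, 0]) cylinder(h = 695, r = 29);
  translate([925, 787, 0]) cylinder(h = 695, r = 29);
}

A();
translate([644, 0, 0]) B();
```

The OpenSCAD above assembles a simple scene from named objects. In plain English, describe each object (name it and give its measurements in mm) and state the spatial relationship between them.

A is a simple wooden stool: a rectangular seat 254 mm (x) by 328 mm (y), 22 mm thick, top face at z = 422 mm, on four square legs, each 26×26 mm in cross-section. The legs rest on z = 0, each flush with a corner of the seat. Four stretchers, 26 mm wide and 18 mm tall, connect adjacent legs with their undersides at z = 230 mm, each running between the inner faces of the legs it joins and aligned with the legs' outer faces on the other axis.

B is a table with a 981×843 mm rectangular top, 25 mm thick, top surface at z = 720 mm, supported by four round legs of 58 mm diameter, each leg's bounding box inset 27 mm from the nearest pair of top edges, running from the floor.

The table is on the floor beside the stool on its +x side.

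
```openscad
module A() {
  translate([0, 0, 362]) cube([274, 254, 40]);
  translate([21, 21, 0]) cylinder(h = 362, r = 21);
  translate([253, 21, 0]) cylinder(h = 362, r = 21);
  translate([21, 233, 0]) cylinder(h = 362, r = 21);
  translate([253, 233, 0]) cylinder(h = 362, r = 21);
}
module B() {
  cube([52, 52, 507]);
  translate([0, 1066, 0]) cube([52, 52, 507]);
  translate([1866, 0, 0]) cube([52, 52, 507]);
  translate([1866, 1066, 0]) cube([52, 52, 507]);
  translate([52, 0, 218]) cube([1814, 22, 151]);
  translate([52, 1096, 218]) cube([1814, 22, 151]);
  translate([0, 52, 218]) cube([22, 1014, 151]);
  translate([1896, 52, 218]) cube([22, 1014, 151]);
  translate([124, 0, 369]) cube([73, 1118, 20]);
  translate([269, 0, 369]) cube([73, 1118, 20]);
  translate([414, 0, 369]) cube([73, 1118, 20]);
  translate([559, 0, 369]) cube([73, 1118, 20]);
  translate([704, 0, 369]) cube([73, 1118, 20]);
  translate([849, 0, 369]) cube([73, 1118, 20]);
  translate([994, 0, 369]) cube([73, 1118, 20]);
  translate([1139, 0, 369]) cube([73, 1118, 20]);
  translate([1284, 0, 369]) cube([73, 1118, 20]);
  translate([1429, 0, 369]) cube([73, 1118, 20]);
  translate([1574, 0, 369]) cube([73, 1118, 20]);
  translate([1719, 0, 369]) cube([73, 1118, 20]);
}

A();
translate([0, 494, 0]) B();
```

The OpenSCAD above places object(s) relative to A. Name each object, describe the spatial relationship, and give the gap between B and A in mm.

A is a stool. B is a bed frame. The bed frame is on the floor beside the stool on its +y side. The gap between the bed frame and the stool is 240 mm.

The bed frame's nearest face is 240 mm from the stool's +y face.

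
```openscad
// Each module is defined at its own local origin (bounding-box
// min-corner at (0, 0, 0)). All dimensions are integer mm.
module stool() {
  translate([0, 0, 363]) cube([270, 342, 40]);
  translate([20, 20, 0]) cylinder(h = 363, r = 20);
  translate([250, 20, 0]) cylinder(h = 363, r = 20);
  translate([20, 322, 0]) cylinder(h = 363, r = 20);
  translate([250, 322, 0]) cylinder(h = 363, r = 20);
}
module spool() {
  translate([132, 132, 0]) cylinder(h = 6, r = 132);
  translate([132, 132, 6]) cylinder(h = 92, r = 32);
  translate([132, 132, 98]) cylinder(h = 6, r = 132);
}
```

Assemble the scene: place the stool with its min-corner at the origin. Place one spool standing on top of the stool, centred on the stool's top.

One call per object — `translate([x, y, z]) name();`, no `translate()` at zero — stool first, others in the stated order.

stool();
translate([3, 39, 403]) spool();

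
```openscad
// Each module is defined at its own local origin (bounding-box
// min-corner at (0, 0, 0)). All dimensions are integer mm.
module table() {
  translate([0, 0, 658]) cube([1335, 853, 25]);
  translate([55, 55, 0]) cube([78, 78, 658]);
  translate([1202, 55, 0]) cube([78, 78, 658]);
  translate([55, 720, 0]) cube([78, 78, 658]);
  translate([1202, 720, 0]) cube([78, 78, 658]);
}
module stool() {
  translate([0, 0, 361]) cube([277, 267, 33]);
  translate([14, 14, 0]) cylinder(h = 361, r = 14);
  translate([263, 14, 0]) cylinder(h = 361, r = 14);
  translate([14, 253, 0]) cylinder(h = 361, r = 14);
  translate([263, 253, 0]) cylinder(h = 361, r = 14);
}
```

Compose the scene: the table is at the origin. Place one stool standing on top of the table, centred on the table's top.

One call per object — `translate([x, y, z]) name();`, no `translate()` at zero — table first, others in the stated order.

table();
translate([529, 293, 683]) stool();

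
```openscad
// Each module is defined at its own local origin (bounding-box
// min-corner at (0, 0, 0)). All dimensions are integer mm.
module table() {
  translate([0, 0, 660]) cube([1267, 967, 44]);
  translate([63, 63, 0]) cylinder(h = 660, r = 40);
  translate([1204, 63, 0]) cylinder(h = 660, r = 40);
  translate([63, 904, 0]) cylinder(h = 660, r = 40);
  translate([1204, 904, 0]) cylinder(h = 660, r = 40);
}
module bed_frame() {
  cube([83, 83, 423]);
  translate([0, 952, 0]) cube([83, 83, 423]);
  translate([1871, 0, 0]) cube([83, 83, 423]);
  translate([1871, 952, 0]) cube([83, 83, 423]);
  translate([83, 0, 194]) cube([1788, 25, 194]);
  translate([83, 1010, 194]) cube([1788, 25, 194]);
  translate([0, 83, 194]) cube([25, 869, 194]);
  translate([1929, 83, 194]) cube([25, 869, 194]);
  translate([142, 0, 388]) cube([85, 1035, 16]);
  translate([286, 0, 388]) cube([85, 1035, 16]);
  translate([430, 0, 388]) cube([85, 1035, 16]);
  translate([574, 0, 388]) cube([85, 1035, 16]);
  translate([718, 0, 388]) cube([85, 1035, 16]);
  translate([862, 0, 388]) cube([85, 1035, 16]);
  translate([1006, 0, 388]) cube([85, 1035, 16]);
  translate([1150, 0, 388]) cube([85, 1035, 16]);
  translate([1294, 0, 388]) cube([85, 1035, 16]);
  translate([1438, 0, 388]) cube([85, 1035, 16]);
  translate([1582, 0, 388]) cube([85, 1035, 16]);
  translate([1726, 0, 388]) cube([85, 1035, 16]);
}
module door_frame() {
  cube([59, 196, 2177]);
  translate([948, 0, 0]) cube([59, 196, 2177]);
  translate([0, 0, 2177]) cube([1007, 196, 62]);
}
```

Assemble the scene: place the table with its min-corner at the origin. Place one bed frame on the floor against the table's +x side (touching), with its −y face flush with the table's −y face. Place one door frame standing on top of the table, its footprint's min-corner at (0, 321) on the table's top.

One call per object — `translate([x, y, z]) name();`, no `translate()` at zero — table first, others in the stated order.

table();
translate([1267, 0, 0]) bed_frame();
translate([0, 321, 704]) door_frame();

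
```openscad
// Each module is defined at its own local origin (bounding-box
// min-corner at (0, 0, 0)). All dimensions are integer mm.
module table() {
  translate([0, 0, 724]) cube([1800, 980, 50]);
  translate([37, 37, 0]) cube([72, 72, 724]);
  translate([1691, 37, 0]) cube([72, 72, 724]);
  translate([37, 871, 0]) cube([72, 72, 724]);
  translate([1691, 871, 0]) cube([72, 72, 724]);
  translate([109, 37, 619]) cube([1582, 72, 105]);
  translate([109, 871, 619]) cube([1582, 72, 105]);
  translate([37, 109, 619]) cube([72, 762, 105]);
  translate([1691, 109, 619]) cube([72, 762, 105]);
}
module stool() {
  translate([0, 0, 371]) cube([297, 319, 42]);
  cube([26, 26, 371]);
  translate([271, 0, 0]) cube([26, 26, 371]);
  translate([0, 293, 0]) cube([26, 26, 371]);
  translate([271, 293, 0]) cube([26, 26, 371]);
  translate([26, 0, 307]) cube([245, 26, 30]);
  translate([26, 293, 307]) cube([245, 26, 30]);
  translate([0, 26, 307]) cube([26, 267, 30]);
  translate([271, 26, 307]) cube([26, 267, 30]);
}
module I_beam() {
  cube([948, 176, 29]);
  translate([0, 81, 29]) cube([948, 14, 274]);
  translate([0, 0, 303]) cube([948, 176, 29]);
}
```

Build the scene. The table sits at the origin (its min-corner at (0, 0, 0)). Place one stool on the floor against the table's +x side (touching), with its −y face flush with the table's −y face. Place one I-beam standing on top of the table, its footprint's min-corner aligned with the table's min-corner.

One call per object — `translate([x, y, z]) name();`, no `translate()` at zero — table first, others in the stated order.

table();
translate([1800, 0, 0]) stool();
translate([0, 0, 774]) I_beam();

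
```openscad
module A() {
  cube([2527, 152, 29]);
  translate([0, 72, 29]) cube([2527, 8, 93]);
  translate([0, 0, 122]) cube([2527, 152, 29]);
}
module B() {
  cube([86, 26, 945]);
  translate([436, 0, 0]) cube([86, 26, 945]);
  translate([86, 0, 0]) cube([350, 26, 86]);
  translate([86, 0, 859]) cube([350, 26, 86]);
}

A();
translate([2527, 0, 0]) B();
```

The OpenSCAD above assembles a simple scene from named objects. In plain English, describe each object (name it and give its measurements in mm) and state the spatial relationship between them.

A is an I-beam lying along x, 2527 mm long. Overall section height 151 mm. Two flanges 152 mm wide (y) and 29 mm thick, one on the floor and one at the top; a web 8 mm thick runs between them, centred on the flange width.

B is a rectangular picture frame lying in the x–z plane (depth along y). The opening is 350 mm wide (x) by 773 mm tall (z), surrounded by a border 86 mm wide on all four sides. The frame is 26 mm deep and is made of two full-height vertical stiles with two horizontal rails fitted between them.

The picture frame is against the I-beam's +x side, with their −y faces flush.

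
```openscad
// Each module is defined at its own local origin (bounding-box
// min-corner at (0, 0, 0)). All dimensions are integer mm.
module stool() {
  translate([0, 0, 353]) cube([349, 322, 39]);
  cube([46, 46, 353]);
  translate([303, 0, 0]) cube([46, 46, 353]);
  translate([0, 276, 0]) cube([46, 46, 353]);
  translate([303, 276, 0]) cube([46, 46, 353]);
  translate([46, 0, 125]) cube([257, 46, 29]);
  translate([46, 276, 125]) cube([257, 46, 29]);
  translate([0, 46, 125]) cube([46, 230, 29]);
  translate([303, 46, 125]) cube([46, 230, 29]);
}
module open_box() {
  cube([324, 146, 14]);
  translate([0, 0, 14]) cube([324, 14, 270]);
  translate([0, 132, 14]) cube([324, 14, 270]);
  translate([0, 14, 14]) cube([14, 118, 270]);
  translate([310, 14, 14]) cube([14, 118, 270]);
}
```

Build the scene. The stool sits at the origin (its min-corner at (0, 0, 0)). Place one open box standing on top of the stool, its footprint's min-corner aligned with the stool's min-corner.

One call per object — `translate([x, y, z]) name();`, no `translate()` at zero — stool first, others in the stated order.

stool();
translate([0, 0, 392]) open_box();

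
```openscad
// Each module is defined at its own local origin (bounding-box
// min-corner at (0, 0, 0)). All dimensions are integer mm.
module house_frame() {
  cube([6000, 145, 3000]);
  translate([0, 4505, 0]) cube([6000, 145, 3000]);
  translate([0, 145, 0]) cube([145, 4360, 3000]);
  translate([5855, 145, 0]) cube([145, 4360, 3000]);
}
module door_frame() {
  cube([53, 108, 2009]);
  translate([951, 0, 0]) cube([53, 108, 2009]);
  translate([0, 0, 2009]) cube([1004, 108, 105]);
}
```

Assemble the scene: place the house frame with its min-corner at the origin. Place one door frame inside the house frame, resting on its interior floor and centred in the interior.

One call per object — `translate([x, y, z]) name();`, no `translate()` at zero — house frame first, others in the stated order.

house_frame();
translate([2498, 2271, 0]) door_frame();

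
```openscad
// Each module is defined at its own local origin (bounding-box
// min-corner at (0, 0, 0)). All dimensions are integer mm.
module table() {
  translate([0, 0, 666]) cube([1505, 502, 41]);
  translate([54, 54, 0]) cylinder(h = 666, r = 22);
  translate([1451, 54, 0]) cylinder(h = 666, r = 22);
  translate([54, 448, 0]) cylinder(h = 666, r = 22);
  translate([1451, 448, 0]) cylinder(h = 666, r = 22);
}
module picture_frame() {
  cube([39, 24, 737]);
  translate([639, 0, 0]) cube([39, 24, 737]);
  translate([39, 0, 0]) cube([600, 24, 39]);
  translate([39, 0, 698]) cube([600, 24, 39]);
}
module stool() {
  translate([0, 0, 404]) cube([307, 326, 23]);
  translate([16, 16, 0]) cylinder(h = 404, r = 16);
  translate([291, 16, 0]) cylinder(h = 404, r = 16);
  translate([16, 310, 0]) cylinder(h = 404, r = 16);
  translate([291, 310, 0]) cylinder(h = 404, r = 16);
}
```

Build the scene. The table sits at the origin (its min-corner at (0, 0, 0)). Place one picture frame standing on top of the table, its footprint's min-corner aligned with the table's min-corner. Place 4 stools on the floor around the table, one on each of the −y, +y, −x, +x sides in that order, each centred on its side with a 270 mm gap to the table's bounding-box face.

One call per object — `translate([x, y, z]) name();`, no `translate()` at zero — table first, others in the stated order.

table();
translate([0, 0, 707]) picture_frame();
translate([599, -596, 0]) stool();
translate([599, 772, 0]) stool();
translate([-577, 88, 0]) stool();
translate([1775, 88, 0]) stool();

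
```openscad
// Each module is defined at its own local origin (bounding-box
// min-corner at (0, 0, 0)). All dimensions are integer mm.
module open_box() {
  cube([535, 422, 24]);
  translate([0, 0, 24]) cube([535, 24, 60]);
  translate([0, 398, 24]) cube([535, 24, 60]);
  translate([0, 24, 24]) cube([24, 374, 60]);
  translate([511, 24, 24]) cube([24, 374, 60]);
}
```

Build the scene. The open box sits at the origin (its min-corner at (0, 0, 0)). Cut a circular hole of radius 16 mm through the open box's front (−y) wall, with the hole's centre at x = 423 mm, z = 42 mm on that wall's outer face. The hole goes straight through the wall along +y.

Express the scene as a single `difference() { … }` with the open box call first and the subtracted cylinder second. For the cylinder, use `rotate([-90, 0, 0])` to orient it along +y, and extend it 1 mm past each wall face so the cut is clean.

difference() {
  open_box();
  translate([423, -1, 42]) rotate([-90, 0, 0]) cylinder(h = 26, r = 16);
}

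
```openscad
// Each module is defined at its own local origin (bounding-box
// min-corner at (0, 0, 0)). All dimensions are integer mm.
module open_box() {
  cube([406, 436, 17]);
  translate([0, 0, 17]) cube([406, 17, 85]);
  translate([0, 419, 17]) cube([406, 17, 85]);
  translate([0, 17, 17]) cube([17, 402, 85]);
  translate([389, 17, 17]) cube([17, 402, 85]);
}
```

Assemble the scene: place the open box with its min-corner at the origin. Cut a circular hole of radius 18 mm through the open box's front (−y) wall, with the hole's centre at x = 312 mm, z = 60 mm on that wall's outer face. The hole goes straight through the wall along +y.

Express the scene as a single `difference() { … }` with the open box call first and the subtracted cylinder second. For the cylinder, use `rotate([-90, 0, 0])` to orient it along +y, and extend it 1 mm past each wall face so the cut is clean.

difference() {
  open_box();
  translate([312, -1, 60]) rotate([-90, 0, 0]) cylinder(h = 19, r = 18);
}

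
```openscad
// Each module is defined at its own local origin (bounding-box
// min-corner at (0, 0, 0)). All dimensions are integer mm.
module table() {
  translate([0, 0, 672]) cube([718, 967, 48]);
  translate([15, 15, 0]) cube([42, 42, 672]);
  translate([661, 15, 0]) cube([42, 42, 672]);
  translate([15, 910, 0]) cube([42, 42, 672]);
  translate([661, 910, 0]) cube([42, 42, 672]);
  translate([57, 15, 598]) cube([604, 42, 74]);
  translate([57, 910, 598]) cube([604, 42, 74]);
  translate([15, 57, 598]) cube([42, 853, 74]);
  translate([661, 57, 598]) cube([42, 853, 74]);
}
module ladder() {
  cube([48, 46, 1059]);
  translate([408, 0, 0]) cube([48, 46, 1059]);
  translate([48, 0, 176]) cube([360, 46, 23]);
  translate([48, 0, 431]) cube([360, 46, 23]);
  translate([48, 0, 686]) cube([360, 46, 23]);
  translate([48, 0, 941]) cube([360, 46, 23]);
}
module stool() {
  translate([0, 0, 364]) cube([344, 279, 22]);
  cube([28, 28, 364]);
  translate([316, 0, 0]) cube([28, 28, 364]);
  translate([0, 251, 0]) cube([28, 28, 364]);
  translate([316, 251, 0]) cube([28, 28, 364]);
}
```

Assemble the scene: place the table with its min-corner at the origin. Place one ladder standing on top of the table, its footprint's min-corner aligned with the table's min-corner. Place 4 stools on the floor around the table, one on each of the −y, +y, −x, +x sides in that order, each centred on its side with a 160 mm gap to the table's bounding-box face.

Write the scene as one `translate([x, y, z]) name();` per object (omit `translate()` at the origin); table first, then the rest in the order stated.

table();
translate([0, 0, 720]) ladder();
translate([187, -439, 0]) stool();
translate([187, 1127, 0]) stool();
translate([-504, 344, 0]) stool();
translate([878, 344, 0]) stool();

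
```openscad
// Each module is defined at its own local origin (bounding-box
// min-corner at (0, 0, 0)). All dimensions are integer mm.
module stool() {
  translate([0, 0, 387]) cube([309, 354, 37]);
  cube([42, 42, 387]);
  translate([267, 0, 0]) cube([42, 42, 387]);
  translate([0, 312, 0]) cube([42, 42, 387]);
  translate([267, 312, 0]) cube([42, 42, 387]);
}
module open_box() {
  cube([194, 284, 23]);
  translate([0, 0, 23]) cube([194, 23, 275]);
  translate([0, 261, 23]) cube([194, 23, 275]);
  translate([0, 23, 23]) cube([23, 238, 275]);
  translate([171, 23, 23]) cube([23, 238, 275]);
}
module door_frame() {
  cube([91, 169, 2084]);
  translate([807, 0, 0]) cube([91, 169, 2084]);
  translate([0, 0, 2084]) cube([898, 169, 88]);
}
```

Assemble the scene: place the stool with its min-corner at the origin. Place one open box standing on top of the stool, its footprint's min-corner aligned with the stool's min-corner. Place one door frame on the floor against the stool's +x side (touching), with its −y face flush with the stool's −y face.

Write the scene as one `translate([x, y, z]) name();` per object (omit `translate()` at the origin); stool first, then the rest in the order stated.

stool();
translate([0, 0, 424]) open_box();
translate([309, 0, 0]) door_frame();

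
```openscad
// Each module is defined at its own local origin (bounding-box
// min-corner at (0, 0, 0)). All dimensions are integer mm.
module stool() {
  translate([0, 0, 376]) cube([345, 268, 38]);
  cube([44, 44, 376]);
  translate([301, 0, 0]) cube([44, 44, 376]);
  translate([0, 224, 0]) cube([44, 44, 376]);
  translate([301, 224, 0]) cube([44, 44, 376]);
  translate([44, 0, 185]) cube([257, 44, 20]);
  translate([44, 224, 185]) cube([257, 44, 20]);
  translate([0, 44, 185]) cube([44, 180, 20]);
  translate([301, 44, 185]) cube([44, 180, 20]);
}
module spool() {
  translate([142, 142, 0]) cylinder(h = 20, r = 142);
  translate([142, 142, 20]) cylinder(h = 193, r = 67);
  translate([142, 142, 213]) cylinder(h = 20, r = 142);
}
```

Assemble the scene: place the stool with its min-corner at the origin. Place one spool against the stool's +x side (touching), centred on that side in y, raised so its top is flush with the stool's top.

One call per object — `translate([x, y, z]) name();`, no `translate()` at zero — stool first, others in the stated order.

stool();
translate([345, -8, 181]) spool();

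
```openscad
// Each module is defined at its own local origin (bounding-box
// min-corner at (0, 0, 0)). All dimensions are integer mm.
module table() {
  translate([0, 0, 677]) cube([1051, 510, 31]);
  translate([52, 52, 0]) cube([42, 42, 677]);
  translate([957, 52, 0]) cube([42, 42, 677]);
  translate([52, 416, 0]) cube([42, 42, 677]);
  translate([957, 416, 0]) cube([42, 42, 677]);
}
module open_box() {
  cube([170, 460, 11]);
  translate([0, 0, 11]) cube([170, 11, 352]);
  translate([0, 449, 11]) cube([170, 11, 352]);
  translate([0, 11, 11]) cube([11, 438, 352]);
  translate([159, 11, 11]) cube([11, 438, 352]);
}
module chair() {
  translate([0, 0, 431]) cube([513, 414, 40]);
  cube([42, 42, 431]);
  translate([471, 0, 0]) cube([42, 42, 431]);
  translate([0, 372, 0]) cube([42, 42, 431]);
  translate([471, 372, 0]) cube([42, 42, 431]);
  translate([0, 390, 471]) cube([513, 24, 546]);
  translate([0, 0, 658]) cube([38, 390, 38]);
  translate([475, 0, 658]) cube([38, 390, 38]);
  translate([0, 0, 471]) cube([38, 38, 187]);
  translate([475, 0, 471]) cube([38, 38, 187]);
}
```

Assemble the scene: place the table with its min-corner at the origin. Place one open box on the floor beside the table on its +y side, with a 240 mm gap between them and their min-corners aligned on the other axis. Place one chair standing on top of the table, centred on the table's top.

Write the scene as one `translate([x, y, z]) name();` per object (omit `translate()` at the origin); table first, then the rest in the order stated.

table();
translate([0, 750, 0]) open_box();
translate([269, 48, 708]) chair();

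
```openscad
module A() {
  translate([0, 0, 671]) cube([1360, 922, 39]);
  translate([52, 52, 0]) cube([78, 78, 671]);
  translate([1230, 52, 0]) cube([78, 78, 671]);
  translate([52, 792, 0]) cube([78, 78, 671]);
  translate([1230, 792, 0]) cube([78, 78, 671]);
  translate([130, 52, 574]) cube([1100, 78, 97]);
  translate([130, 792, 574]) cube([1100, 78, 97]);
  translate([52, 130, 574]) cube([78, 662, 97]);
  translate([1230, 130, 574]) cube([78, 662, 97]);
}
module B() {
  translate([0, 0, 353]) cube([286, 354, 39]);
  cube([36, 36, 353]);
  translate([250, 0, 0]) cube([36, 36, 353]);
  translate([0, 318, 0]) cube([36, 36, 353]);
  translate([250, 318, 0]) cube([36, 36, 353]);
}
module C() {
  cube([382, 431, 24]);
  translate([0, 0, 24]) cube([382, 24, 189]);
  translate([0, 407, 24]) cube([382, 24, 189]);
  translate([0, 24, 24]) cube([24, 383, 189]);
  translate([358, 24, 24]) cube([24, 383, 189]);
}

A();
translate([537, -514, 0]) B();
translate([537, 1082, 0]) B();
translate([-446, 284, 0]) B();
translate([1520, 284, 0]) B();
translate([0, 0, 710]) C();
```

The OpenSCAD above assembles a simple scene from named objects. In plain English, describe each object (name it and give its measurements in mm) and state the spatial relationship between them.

A is a table: top 1360 mm (x) × 922 mm (y), 39 mm thick, upper face at z = 710 mm, on four 78×78 mm square legs, each inset 52 mm from the nearest pair of top edges, running from z = 0 to the bottom of the top. Four apron rails, 78 mm thick and 97 mm tall, run between adjacent legs with their top edges flush with the underside of the top and their outer faces flush with the legs' outer faces.

B is a simple wooden stool: a rectangular seat 286 mm (x) by 354 mm (y), 39 mm thick, top face at z = 392 mm, on four square legs, each 36×36 mm in cross-section. The legs rest on z = 0, each flush with a corner of the seat.

C is an open-topped rectangular box: outside dimensions 382×431×213 mm, with a uniform wall and base thickness of 24 mm. The base is a full 382×431 slab on the floor; four walls sit on top of the base. The front and back walls (the −y and +y sides) span the full width; the two side walls fit between them.

Four stools sit around the table at the −y, +y, −x, +x sides. The open box is on top of the table.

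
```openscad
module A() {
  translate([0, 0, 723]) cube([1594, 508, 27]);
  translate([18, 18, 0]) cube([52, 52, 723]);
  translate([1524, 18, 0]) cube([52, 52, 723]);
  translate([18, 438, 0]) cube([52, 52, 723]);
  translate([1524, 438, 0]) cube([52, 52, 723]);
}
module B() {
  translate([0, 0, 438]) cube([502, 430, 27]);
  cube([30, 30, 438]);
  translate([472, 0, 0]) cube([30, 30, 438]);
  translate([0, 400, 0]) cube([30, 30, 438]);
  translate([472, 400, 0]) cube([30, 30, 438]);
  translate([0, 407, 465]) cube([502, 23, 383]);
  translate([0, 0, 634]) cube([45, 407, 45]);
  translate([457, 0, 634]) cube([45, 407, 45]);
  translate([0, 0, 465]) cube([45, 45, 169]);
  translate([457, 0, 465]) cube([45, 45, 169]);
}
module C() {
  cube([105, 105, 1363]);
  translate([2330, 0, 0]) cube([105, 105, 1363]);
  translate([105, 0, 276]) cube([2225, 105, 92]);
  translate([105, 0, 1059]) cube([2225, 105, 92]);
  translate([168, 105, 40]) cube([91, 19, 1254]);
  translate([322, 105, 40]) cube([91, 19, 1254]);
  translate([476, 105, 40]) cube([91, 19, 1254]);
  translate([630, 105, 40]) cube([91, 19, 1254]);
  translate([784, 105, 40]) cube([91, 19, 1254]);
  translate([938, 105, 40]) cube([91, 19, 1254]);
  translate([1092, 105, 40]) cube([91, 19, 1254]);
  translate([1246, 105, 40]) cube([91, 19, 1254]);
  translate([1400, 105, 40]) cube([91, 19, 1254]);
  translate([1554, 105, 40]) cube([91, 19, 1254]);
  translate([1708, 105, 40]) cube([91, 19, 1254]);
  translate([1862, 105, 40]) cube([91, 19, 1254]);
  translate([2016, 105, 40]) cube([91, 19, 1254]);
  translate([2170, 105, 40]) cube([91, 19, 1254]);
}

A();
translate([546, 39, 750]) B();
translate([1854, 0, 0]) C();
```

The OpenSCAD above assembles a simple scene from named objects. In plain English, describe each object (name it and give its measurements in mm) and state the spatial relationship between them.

A is a rectangular dining table. The top is 1594×508×27 mm with its upper surface at z = 750 mm. It stands on four 52×52 mm square legs, each inset 18 mm from the nearest pair of top edges, running from the floor to the underside of the top.

B is a chair: 502×430 mm seat, 27 mm thick, top at z = 465 mm, on four 30 mm square corner legs flush with the seat edges. A 23 mm thick backrest slab spans the full seat width, extending 383 mm above the seat top, its back face flush with the seat's +y edge. Two armrests of 45×45 mm section run along each side from the seat's front edge to the front of the backrest, top faces 214 mm above the seat top and outer faces flush with the seat's x-edges; a 45×45 mm post under the front of each armrest stands on the seat at the front corner.

C is a fence section. Two 105×105 mm posts, 1363 mm tall, stand on the floor with a clear span of 2225 mm between their inner faces. Two horizontal rails of 105×92 mm section span the gap between the posts with their undersides at z = 276 mm and z = 1059 mm, flush with the posts' −y face. 14 pickets, each 91 mm wide, 19 mm thick and 1254 mm tall, are fixed to the +y face of the rails with their bottoms at z = 40 mm, evenly spaced across the span with equal gaps (rounded down to the nearest mm) at the −x end and between each pair — any rounding remainder accumulates at the +x end.

The chair is on top of the table, centred. The fence section is on the floor beside the table on its +x side.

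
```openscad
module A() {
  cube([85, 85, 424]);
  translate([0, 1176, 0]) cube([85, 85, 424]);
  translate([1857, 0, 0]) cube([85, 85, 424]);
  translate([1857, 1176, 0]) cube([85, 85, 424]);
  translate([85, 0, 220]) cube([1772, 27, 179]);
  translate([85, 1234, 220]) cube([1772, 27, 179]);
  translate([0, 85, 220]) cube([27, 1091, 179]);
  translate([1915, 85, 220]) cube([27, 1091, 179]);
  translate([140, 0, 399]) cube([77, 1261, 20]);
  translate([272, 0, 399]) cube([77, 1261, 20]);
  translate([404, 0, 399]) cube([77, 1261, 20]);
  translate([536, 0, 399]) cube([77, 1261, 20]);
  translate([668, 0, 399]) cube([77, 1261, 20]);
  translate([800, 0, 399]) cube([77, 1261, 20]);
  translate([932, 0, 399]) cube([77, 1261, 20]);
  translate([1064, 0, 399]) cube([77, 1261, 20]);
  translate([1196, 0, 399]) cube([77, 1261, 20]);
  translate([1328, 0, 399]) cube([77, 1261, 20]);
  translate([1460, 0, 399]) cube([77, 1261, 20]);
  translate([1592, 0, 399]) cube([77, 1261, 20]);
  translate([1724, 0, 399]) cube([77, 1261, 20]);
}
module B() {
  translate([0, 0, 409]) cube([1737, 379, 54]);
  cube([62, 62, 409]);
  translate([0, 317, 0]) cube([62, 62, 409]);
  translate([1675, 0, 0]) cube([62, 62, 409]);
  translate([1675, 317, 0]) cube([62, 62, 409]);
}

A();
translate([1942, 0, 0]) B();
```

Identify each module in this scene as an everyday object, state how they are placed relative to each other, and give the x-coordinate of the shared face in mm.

The bed frame's +x face and the bench's −x face are both at x = 1942 mm.

A is a bed frame. B is a bench. The bench is against the bed frame's +x side, with their −y faces flush. The x-coordinate of the shared face is 1942 mm.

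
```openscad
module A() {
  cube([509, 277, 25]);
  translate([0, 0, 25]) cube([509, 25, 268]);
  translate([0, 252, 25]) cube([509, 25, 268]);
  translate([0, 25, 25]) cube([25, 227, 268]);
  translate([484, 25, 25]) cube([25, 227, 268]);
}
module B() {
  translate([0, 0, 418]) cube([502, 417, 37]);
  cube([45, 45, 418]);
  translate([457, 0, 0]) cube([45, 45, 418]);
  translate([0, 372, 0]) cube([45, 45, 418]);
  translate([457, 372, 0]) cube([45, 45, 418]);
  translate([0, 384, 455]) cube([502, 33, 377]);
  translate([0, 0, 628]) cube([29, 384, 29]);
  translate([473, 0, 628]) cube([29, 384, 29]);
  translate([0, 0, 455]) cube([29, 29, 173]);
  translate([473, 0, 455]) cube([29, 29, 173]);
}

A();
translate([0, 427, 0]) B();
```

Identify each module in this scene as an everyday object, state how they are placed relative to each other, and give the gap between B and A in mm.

A is an open box. B is a chair. The chair is on the floor beside the open box on its +y side. The gap between the chair and the open box is 150 mm.

The chair's nearest face is 150 mm from the open box's +y face.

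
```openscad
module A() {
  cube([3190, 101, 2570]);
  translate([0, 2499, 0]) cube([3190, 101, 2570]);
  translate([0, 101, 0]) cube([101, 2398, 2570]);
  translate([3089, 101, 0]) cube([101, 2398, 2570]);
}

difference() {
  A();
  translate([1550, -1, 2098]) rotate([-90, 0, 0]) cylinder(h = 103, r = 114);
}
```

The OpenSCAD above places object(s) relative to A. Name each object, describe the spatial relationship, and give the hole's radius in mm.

A is a house frame. The house frame has a circular hole through its front wall. The hole's radius is 114 mm.

The subtracted cylinder has r = 114 mm.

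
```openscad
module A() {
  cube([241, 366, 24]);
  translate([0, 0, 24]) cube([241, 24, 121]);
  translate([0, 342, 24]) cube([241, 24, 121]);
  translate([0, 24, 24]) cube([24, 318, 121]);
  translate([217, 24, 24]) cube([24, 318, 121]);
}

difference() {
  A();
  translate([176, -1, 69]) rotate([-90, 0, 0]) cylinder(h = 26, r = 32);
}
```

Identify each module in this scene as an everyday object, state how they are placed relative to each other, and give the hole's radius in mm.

The subtracted cylinder has r = 32 mm.

A is an open box. The open box has a circular hole through its front wall. The hole's radius is 32 mm.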